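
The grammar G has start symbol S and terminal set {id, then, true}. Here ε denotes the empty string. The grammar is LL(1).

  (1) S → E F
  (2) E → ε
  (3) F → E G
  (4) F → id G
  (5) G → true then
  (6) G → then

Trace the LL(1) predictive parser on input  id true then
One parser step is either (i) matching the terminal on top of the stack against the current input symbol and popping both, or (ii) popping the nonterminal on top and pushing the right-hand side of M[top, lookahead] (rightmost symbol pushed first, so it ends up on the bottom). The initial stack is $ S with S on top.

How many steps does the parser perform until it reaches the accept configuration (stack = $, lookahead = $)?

7

step 1: stack=$ S  input=id true then $  — expand S → E F
step 2: stack=$ F E  input=id true then $  — expand E → ε
step 3: stack=$ F  input=id true then $  — expand F → id G
step 4: stack=$ G id  input=id true then $  — match id
step 5: stack=$ G  input=true then $  — expand G → true then
step 6: stack=$ then true  input=true then $  — match true
step 7: stack=$ then  input=then $  — match then
Accept reached after 7 steps.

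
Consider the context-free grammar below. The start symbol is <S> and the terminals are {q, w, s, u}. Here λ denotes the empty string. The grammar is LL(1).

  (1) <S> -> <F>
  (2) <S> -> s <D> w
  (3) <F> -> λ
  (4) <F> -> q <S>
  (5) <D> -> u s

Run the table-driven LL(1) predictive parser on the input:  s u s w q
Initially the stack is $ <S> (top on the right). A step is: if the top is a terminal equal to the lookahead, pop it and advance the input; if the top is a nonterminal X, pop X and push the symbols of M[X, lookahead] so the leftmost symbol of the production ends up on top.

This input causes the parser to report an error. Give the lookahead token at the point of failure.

step 1: stack=$ <S>  input=s u s w q $  — expand <S> -> s <D> w
step 2: stack=$ w <D> s  input=s u s w q $  — match s
step 3: stack=$ w <D>  input=u s w q $  — expand <D> -> u s
step 4: stack=$ w s u  input=u s w q $  — match u
step 5: stack=$ w s  input=s w q $  — match s
step 6: stack=$ w  input=w q $  — match w
step 7: stack=$  input=q $  — error: stack empty but input remains

q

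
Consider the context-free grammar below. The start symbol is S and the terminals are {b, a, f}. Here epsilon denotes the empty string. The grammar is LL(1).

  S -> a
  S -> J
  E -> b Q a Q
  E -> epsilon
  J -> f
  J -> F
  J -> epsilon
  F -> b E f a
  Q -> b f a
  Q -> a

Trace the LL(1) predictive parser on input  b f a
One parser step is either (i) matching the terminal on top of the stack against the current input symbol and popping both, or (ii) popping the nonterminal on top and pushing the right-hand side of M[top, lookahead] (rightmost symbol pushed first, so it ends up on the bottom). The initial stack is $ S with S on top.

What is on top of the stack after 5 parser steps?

step 1: stack=$ S  input=b f a $  — expand S -> J
step 2: stack=$ J  input=b f a $  — expand J -> F
step 3: stack=$ F  input=b f a $  — expand F -> b E f a
step 4: stack=$ a f E b  input=b f a $  — match b
step 5: stack=$ a f E  input=f a $  — expand E -> epsilon
Stack after step 5: $ a f (top = f).

f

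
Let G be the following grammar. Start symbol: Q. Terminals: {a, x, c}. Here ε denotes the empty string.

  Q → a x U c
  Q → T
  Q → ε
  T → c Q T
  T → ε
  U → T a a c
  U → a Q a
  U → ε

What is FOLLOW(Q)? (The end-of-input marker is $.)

FIRST(T) = {ε, c}
FIRST(Q) = {ε, a, c}  (via T)
FIRST(U) = {ε, a, c}  (via T a a c)
FOLLOW(Q) includes $ since Q is the start symbol.
FOLLOW(U): in Q→a x U c, U is followed by c with FIRST {c}. Thus FOLLOW(U) = {c}.
FOLLOW(Q): in T→c Q T, Q is followed by T with FIRST {ε, c}; in T→c Q T, the suffix after Q is nullable, so FOLLOW(Q) ⊇ FOLLOW(T) = {$, a, c}; in U→a Q a, Q is followed by a with FIRST {a}. Thus FOLLOW(Q) = {$, a, c}.
FOLLOW(T): in Q→T, the suffix after T is empty, so FOLLOW(T) ⊇ FOLLOW(Q) = {$, a, c}; in T→c Q T, the suffix after T is empty (adds nothing new); in U→T a a c, T is followed by a a c with FIRST {a}. Thus FOLLOW(T) = {$, a, c}.

{$, a, c}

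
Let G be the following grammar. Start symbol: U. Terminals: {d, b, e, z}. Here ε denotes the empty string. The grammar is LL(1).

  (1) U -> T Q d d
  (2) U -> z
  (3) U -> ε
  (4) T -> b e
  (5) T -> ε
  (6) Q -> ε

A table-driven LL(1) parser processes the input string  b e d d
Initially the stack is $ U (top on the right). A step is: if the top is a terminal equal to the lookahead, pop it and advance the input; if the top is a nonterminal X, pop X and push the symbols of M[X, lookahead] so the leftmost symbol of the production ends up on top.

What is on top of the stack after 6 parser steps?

d

     Stack        Input      Action
  1  $ U          b e d d $  expand U -> T Q d d
  2  $ d d Q T    b e d d $  expand T -> b e
  3  $ d d Q e b  b e d d $  match b
  4  $ d d Q e    e d d $    match e
  5  $ d d Q      d d $      expand Q -> ε
  6  $ d d        d d $      match d
Stack after step 6: $ d (top = d).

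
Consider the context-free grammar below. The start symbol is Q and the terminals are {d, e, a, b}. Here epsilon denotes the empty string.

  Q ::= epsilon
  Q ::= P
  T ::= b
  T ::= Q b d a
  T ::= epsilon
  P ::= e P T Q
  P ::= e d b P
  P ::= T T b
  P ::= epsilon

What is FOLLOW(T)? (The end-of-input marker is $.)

{$, b, e}

FIRST(Q): from Q::=epsilon we get {epsilon}; from Q::=P we get {epsilon, b, e}. So FIRST(Q) = {epsilon, b, e}.
FIRST(T): from T::=b we get {b}; from T::=Q b d a we get {b, e}; from T::=epsilon we get {epsilon}. So FIRST(T) = {epsilon, b, e}.
FIRST(P): from P::=e P T Q we get {e}; from P::=e d b P we get {e}; from P::=T T b we get {b, e}; from P::=epsilon we get {epsilon}. So FIRST(P) = {epsilon, b, e}.
FOLLOW(Q) includes $ since Q is the start symbol.
FOLLOW(Q): in T::=Q b d a, Q is followed by b d a with FIRST {b}; in P::=e P T Q, the suffix after Q is empty, so FOLLOW(Q) ⊇ FOLLOW(P) = {$, b, e}. Thus FOLLOW(Q) = {$, b, e}.
FOLLOW(P): in Q::=P, the suffix after P is empty, so FOLLOW(P) ⊇ FOLLOW(Q) = {$, b, e}; in P::=e P T Q, P is followed by T Q with FIRST {epsilon, b, e}; in P::=e P T Q, the suffix after P is nullable (adds nothing new); in P::=e d b P, the suffix after P is empty (adds nothing new). Thus FOLLOW(P) = {$, b, e}.
FOLLOW(T): in P::=e P T Q, T is followed by Q with FIRST {epsilon, b, e}; in P::=e P T Q, the suffix after T is nullable, so FOLLOW(T) ⊇ FOLLOW(P) = {$, b, e}; in P::=T T b (occurrence 1), T is followed by T b with FIRST {b, e}; in P::=T T b (occurrence 2), T is followed by b with FIRST {b}. Thus FOLLOW(T) = {$, b, e}.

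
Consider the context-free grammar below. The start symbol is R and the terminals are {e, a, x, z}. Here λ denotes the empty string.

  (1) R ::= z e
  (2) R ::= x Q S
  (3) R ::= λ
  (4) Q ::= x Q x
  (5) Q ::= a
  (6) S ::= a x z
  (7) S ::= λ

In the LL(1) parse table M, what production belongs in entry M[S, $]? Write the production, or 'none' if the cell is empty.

FIRST(R) = {λ, x, z}
FIRST(Q) = {a, x}
FIRST(S) = {λ, a}
FOLLOW(R) includes $ since R is the start symbol.
FOLLOW(R): R appears on no right-hand side. Thus FOLLOW(R) = {$}.
FOLLOW(S): in R::=x Q S, the suffix after S is empty, so FOLLOW(S) ⊇ FOLLOW(R) = {$}. Thus FOLLOW(S) = {$}.
For S ::= a x z: FIRST(a x z) = {a}, so it goes in M[S, t] for t ∈ {a}.
For S ::= λ: FIRST(λ) = {λ}, so it goes in M[S, t] for t ∈ {}; since λ ∈ FIRST, also for every t ∈ FOLLOW(S) = {$}.

S ::= λ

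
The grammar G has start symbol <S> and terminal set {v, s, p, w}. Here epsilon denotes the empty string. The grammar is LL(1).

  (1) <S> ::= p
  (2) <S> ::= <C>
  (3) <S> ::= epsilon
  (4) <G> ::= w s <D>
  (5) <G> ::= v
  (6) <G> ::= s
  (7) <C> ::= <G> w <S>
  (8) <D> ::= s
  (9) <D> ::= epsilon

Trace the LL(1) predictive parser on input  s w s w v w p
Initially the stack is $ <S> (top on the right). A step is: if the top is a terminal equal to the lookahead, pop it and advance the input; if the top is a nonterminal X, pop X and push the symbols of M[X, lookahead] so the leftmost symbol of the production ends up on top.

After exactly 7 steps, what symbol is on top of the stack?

<G>

step 1: stack=$ <S>  input=s w s w v w p $  — expand <S> ::= <C>
step 2: stack=$ <C>  input=s w s w v w p $  — expand <C> ::= <G> w <S>
step 3: stack=$ <S> w <G>  input=s w s w v w p $  — expand <G> ::= s
step 4: stack=$ <S> w s  input=s w s w v w p $  — match s
step 5: stack=$ <S> w  input=w s w v w p $  — match w
step 6: stack=$ <S>  input=s w v w p $  — expand <S> ::= <C>
step 7: stack=$ <C>  input=s w v w p $  — expand <C> ::= <G> w <S>
Stack after step 7: $ <S> w <G> (top = <G>).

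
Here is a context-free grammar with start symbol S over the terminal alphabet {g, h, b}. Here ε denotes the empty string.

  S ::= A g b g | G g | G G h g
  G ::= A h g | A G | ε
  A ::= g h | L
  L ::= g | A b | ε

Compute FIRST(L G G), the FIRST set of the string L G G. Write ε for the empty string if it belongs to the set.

{ε, b, g, h}

FIRST(S): from S::=A g b g we get {b, g}; from S::=G g we get {b, g, h}; from S::=G G h g we get {b, g, h}. So FIRST(S) = {b, g, h}.
FIRST(G): from G::=A h g we get {b, g, h}; from G::=A G we get {ε, b, g, h}; from G::=ε we get {ε}. So FIRST(G) = {ε, b, g, h}.
FIRST(A): from A::=g h we get {g}; from A::=L we get {ε, b, g}. So FIRST(A) = {ε, b, g}.
FIRST(L): from L::=g we get {g}; from L::=A b we get {b, g}; from L::=ε we get {ε}. So FIRST(L) = {ε, b, g}.
FIRST(L G G): take FIRST of each symbol in turn, carrying on past any symbol whose FIRST contains ε; result {ε, b, g, h}.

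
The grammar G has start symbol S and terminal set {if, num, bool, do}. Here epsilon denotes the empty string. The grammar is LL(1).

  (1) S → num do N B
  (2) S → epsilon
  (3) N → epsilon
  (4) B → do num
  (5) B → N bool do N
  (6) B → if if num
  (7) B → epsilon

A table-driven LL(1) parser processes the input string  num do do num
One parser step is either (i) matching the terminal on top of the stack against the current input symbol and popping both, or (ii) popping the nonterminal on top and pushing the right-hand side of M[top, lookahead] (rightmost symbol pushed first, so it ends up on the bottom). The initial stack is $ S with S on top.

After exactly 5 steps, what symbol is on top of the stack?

do

     Stack         Input            Action
  1  $ S           num do do num $  expand S → num do N B
  2  $ B N do num  num do do num $  match num
  3  $ B N do      do do num $      match do
  4  $ B N         do num $         expand N → epsilon
  5  $ B           do num $         expand B → do num
Stack after step 5: $ num do (top = do).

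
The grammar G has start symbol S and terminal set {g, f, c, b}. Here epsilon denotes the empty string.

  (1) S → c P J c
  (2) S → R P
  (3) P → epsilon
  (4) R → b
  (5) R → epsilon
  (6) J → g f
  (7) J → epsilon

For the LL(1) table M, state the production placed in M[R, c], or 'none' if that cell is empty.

none

FIRST(P) = {epsilon}
FIRST(R) = {epsilon, b}
FIRST(J) = {epsilon, g}
FIRST(S) = {epsilon, b, c}  (via R P)
FOLLOW(S) includes $ since S is the start symbol.
FOLLOW(S): S appears on no right-hand side. Thus FOLLOW(S) = {$}.
FOLLOW(R): in S→R P, R is followed by P with FIRST {epsilon}; in S→R P, the suffix after R is nullable, so FOLLOW(R) ⊇ FOLLOW(S) = {$}. Thus FOLLOW(R) = {$}.
For R → b: FIRST(b) = {b}, so it goes in M[R, t] for t ∈ {b}.
For R → epsilon: FIRST(epsilon) = {epsilon}, so it goes in M[R, t] for t ∈ {}; since epsilon ∈ FIRST, also for every t ∈ FOLLOW(R) = {$}.
None of these place a production in M[R, c].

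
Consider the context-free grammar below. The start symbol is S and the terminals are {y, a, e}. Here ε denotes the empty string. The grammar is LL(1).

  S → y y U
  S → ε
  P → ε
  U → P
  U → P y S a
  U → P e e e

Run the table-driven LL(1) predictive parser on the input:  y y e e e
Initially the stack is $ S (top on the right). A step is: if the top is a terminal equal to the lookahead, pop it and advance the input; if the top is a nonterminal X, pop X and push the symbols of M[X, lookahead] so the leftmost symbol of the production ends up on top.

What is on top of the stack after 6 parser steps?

     Stack      Input        Action
  1  $ S        y y e e e $  expand S → y y U
  2  $ U y y    y y e e e $  match y
  3  $ U y      y e e e $    match y
  4  $ U        e e e $      expand U → P e e e
  5  $ e e e P  e e e $      expand P → ε
  6  $ e e e    e e e $      match e
Stack after step 6: $ e e (top = e).

e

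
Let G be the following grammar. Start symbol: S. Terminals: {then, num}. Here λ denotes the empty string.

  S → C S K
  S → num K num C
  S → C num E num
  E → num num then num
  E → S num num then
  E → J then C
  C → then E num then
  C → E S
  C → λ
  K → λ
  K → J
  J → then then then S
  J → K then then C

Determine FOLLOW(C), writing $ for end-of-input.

FIRST(S): from S→C S K we get {num, then}; from S→num K num C we get {num}; from S→C num E num we get {num, then}. So FIRST(S) = {num, then}.
FIRST(E): from E→num num then num we get {num}; from E→S num num then we get {num, then}; from E→J then C we get {then}. So FIRST(E) = {num, then}.
FIRST(C): from C→then E num then we get {then}; from C→E S we get {num, then}; from C→λ we get {λ}. So FIRST(C) = {λ, num, then}.
FIRST(K): from K→λ we get {λ}; from K→J we get {then}. So FIRST(K) = {λ, then}.
FIRST(J): from J→then then then S we get {then}; from J→K then then C we get {then}. So FIRST(J) = {then}.
FOLLOW(S) includes $ since S is the start symbol.
FOLLOW(E): in S→C num E num, E is followed by num with FIRST {num}; in C→then E num then, E is followed by num then with FIRST {num}; in C→E S, E is followed by S with FIRST {num, then}. Thus FOLLOW(E) = {num, then}.
FOLLOW(S): in S→C S K, S is followed by K with FIRST {λ, then}; in S→C S K, the suffix after S is nullable (adds nothing new); in E→S num num then, S is followed by num num then with FIRST {num}; in C→E S, the suffix after S is empty, so FOLLOW(S) ⊇ FOLLOW(C) = {$, num, then}; in J→then then then S, the suffix after S is empty, so FOLLOW(S) ⊇ FOLLOW(J) = {$, num, then}. Thus FOLLOW(S) = {$, num, then}.
FOLLOW(K): in S→C S K, the suffix after K is empty, so FOLLOW(K) ⊇ FOLLOW(S) = {$, num, then}; in S→num K num C, K is followed by num C with FIRST {num}; in J→K then then C, K is followed by then then C with FIRST {then}. Thus FOLLOW(K) = {$, num, then}.
FOLLOW(J): in E→J then C, J is followed by then C with FIRST {then}; in K→J, the suffix after J is empty, so FOLLOW(J) ⊇ FOLLOW(K) = {$, num, then}. Thus FOLLOW(J) = {$, num, then}.
FOLLOW(C): in S→C S K, C is followed by S K with FIRST {num, then}; in S→num K num C, the suffix after C is empty, so FOLLOW(C) ⊇ FOLLOW(S) = {$, num, then}; in S→C num E num, C is followed by num E num with FIRST {num}; in E→J then C, the suffix after C is empty, so FOLLOW(C) ⊇ FOLLOW(E) = {num, then}; in J→K then then C, the suffix after C is empty, so FOLLOW(C) ⊇ FOLLOW(J) = {$, num, then}. Thus FOLLOW(C) = {$, num, then}.

{$, num, then}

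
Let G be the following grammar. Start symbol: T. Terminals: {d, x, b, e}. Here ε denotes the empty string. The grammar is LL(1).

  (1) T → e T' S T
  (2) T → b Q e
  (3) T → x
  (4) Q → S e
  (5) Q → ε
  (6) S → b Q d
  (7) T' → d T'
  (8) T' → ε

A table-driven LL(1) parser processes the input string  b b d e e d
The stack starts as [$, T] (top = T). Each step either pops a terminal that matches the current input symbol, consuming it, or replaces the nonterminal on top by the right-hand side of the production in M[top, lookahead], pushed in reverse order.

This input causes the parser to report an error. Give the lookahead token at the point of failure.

      Stack        Input          Action
   1  $ T          b b d e e d $  expand T → b Q e
   2  $ e Q b      b b d e e d $  match b
   3  $ e Q        b d e e d $    expand Q → S e
   4  $ e e S      b d e e d $    expand S → b Q d
   5  $ e e d Q b  b d e e d $    match b
   6  $ e e d Q    d e e d $      expand Q → ε
   7  $ e e d      d e e d $      match d
   8  $ e e        e e d $        match e
   9  $ e          e d $          match e
  10  $            d $            error: stack empty but input remains

d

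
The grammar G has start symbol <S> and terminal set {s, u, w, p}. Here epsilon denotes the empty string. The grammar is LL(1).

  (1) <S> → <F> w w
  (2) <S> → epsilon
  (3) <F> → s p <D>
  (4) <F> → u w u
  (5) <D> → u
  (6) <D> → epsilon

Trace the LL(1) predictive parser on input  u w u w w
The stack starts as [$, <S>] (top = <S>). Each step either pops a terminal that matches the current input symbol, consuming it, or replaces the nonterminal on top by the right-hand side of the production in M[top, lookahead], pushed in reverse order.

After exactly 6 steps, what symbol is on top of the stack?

step 1: stack=$ <S>  input=u w u w w $  — expand <S> → <F> w w
step 2: stack=$ w w <F>  input=u w u w w $  — expand <F> → u w u
step 3: stack=$ w w u w u  input=u w u w w $  — match u
step 4: stack=$ w w u w  input=w u w w $  — match w
step 5: stack=$ w w u  input=u w w $  — match u
step 6: stack=$ w w  input=w w $  — match w
Stack after step 6: $ w (top = w).

w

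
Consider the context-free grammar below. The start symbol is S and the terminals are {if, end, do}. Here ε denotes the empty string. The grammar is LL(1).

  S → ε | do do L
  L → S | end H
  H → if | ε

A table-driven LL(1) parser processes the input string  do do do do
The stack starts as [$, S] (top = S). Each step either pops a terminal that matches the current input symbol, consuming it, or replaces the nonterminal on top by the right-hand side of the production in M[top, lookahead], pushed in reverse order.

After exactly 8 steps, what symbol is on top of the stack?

step 1: stack=$ S  input=do do do do $  — expand S → do do L
step 2: stack=$ L do do  input=do do do do $  — match do
step 3: stack=$ L do  input=do do do $  — match do
step 4: stack=$ L  input=do do $  — expand L → S
step 5: stack=$ S  input=do do $  — expand S → do do L
step 6: stack=$ L do do  input=do do $  — match do
step 7: stack=$ L do  input=do $  — match do
step 8: stack=$ L  input=$  — expand L → S
Stack after step 8: $ S (top = S).

S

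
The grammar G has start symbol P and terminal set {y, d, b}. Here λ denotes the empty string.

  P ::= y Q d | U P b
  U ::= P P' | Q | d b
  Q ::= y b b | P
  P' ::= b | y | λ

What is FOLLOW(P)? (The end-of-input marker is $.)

{$, b, d, y}

FIRST(P') = {λ, b, y}
FIRST(P) = {d, y}  (via U P b)
FIRST(Q) = {d, y}  (via P)
FIRST(U) = {d, y}  (via P P', Q)
FOLLOW(P) includes $ since P is the start symbol.
FOLLOW(U): in P::=U P b, U is followed by P b with FIRST {d, y}. Thus FOLLOW(U) = {d, y}.
FOLLOW(Q): in P::=y Q d, Q is followed by d with FIRST {d}; in U::=Q, the suffix after Q is empty, so FOLLOW(Q) ⊇ FOLLOW(U) = {d, y}. Thus FOLLOW(Q) = {d, y}.
FOLLOW(P): in P::=U P b, P is followed by b with FIRST {b}; in U::=P P', P is followed by P' with FIRST {λ, b, y}; in U::=P P', the suffix after P is nullable, so FOLLOW(P) ⊇ FOLLOW(U) = {d, y}; in Q::=P, the suffix after P is empty, so FOLLOW(P) ⊇ FOLLOW(Q) = {d, y}. Thus FOLLOW(P) = {$, b, d, y}.
FOLLOW(P'): in U::=P P', the suffix after P' is empty, so FOLLOW(P') ⊇ FOLLOW(U) = {d, y}. Thus FOLLOW(P') = {d, y}.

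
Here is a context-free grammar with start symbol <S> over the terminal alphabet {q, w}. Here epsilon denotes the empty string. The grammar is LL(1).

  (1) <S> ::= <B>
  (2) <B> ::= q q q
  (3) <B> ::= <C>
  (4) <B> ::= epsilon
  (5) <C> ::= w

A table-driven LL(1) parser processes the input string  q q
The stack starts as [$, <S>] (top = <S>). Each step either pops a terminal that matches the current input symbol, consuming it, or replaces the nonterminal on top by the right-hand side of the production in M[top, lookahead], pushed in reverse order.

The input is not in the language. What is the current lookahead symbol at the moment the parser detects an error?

$

step 1: stack=$ <S>  input=q q $  — expand <S> ::= <B>
step 2: stack=$ <B>  input=q q $  — expand <B> ::= q q q
step 3: stack=$ q q q  input=q q $  — match q
step 4: stack=$ q q  input=q $  — match q
step 5: stack=$ q  input=$  — error: top is terminal q but lookahead is $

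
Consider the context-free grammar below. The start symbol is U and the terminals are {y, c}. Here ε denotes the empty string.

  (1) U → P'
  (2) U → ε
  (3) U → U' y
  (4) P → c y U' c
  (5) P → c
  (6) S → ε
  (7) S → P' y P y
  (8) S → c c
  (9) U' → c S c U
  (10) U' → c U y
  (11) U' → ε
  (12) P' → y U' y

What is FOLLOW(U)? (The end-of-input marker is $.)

FIRST(P): from P→c y U' c we get {c}; from P→c we get {c}. So FIRST(P) = {c}.
FIRST(U'): from U'→c S c U we get {c}; from U'→c U y we get {c}; from U'→ε we get {ε}. So FIRST(U') = {ε, c}.
FIRST(P'): from P'→y U' y we get {y}. So FIRST(P') = {y}.
FIRST(U): from U→P' we get {y}; from U→ε we get {ε}; from U→U' y we get {c, y}. So FIRST(U) = {ε, c, y}.
FIRST(S): from S→ε we get {ε}; from S→P' y P y we get {y}; from S→c c we get {c}. So FIRST(S) = {ε, c, y}.
FOLLOW(U) includes $ since U is the start symbol.
FOLLOW(P): in S→P' y P y, P is followed by y with FIRST {y}. Thus FOLLOW(P) = {y}.
FOLLOW(S): in U'→c S c U, S is followed by c U with FIRST {c}. Thus FOLLOW(S) = {c}.
FOLLOW(U'): in U→U' y, U' is followed by y with FIRST {y}; in P→c y U' c, U' is followed by c with FIRST {c}; in P'→y U' y, U' is followed by y with FIRST {y}. Thus FOLLOW(U') = {c, y}.
FOLLOW(U): in U'→c S c U, the suffix after U is empty, so FOLLOW(U) ⊇ FOLLOW(U') = {c, y}; in U'→c U y, U is followed by y with FIRST {y}. Thus FOLLOW(U) = {$, c, y}.
FOLLOW(P'): in U→P', the suffix after P' is empty, so FOLLOW(P') ⊇ FOLLOW(U) = {$, c, y}; in S→P' y P y, P' is followed by y P y with FIRST {y}. Thus FOLLOW(P') = {$, c, y}.

{$, c, y}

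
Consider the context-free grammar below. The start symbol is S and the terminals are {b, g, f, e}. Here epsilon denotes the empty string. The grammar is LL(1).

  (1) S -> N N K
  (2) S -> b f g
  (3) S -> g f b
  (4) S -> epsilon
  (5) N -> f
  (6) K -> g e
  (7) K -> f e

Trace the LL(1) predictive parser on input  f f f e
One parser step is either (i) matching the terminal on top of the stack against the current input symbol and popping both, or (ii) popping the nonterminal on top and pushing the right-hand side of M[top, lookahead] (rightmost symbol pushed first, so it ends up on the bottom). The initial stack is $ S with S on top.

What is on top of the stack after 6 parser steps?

step 1: stack=$ S  input=f f f e $  — expand S -> N N K
step 2: stack=$ K N N  input=f f f e $  — expand N -> f
step 3: stack=$ K N f  input=f f f e $  — match f
step 4: stack=$ K N  input=f f e $  — expand N -> f
step 5: stack=$ K f  input=f f e $  — match f
step 6: stack=$ K  input=f e $  — expand K -> f e
Stack after step 6: $ e f (top = f).

f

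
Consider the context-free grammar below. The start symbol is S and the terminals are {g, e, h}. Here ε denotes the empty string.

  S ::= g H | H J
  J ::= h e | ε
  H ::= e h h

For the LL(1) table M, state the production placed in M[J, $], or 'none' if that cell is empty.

FIRST(J): from J::=h e we get {h}; from J::=ε we get {ε}. So FIRST(J) = {ε, h}.
FIRST(H): from H::=e h h we get {e}. So FIRST(H) = {e}.
FIRST(S): from S::=g H we get {g}; from S::=H J we get {e}. So FIRST(S) = {e, g}.
FOLLOW(S) includes $ since S is the start symbol.
FOLLOW(S): S appears on no right-hand side. Thus FOLLOW(S) = {$}.
FOLLOW(J): in S::=H J, the suffix after J is empty, so FOLLOW(J) ⊇ FOLLOW(S) = {$}. Thus FOLLOW(J) = {$}.
For J ::= h e: FIRST(h e) = {h}, so it goes in M[J, t] for t ∈ {h}.
For J ::= ε: FIRST(ε) = {ε}, so it goes in M[J, t] for t ∈ {}; since ε ∈ FIRST, also for every t ∈ FOLLOW(J) = {$}.

J ::= ε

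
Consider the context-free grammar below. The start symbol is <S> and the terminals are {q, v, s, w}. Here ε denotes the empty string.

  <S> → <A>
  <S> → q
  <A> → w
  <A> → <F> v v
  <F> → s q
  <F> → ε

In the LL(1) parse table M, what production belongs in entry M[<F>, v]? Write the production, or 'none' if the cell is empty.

<F> → ε

FIRST(<F>) = {ε, s}
FIRST(<A>) = {s, v, w}  (via <F> v v)
FIRST(<S>) = {q, s, v, w}  (via <A>)
FOLLOW(<S>) includes $ since <S> is the start symbol.
FOLLOW(<F>): in <A>→<F> v v, <F> is followed by v v with FIRST {v}. Thus FOLLOW(<F>) = {v}.
For <F> → s q: FIRST(s q) = {s}, so it goes in M[<F>, t] for t ∈ {s}.
For <F> → ε: FIRST(ε) = {ε}, so it goes in M[<F>, t] for t ∈ {}; since ε ∈ FIRST, also for every t ∈ FOLLOW(<F>) = {v}.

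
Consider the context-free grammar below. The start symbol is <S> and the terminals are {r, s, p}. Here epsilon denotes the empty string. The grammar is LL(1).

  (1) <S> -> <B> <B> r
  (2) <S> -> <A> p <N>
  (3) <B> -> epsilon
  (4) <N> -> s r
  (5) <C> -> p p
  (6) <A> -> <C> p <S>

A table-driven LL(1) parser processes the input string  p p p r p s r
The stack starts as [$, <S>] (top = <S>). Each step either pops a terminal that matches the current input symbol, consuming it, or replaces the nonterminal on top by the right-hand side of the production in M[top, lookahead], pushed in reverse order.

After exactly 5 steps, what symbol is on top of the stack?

     Stack              Input            Action
  1  $ <S>              p p p r p s r $  expand <S> -> <A> p <N>
  2  $ <N> p <A>        p p p r p s r $  expand <A> -> <C> p <S>
  3  $ <N> p <S> p <C>  p p p r p s r $  expand <C> -> p p
  4  $ <N> p <S> p p p  p p p r p s r $  match p
  5  $ <N> p <S> p p    p p r p s r $    match p
Stack after step 5: $ <N> p <S> p (top = p).

p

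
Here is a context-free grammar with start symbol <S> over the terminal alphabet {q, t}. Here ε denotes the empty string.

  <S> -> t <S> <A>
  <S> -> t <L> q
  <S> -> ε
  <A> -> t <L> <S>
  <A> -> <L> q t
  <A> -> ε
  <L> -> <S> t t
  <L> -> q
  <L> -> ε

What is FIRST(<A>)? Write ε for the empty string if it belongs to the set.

{ε, q, t}

FIRST(<S>): from <S>->t <S> <A> we get {t}; from <S>->t <L> q we get {t}; from <S>->ε we get {ε}. So FIRST(<S>) = {ε, t}.
FIRST(<L>): from <L>-><S> t t we get {t}; from <L>->q we get {q}; from <L>->ε we get {ε}. So FIRST(<L>) = {ε, q, t}.
FIRST(<A>): from <A>->t <L> <S> we get {t}; from <A>-><L> q t we get {q, t}; from <A>->ε we get {ε}. So FIRST(<A>) = {ε, q, t}.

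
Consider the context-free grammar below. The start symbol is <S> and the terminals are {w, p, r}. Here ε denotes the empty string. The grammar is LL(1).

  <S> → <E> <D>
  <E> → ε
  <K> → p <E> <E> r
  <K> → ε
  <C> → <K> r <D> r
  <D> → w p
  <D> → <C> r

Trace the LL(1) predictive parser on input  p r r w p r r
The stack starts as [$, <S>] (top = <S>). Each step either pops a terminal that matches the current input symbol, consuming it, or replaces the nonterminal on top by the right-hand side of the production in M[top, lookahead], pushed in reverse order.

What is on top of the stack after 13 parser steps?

r

      Stack                    Input            Action
   1  $ <S>                    p r r w p r r $  expand <S> → <E> <D>
   2  $ <D> <E>                p r r w p r r $  expand <E> → ε
   3  $ <D>                    p r r w p r r $  expand <D> → <C> r
   4  $ r <C>                  p r r w p r r $  expand <C> → <K> r <D> r
   5  $ r r <D> r <K>          p r r w p r r $  expand <K> → p <E> <E> r
   6  $ r r <D> r r <E> <E> p  p r r w p r r $  match p
   7  $ r r <D> r r <E> <E>    r r w p r r $    expand <E> → ε
   8  $ r r <D> r r <E>        r r w p r r $    expand <E> → ε
   9  $ r r <D> r r            r r w p r r $    match r
  10  $ r r <D> r              r w p r r $      match r
  11  $ r r <D>                w p r r $        expand <D> → w p
  12  $ r r p w                w p r r $        match w
  13  $ r r p                  p r r $          match p
Stack after step 13: $ r r (top = r).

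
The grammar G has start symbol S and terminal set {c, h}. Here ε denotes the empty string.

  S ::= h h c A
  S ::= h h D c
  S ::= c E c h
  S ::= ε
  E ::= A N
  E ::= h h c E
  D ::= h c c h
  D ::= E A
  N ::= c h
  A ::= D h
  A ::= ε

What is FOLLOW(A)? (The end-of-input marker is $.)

{$, c, h}

FIRST(S) = {ε, c, h}
FIRST(N) = {c}
FIRST(E) = {c, h}  (via A N)
FIRST(D) = {c, h}  (via E A)
FIRST(A) = {ε, c, h}  (via D h)
FOLLOW(S) includes $ since S is the start symbol.
FOLLOW(S): S appears on no right-hand side. Thus FOLLOW(S) = {$}.
FOLLOW(D): in S::=h h D c, D is followed by c with FIRST {c}; in A::=D h, D is followed by h with FIRST {h}. Thus FOLLOW(D) = {c, h}.
FOLLOW(E): in S::=c E c h, E is followed by c h with FIRST {c}; in E::=h h c E, the suffix after E is empty (adds nothing new); in D::=E A, E is followed by A with FIRST {ε, c, h}; in D::=E A, the suffix after E is nullable, so FOLLOW(E) ⊇ FOLLOW(D) = {c, h}. Thus FOLLOW(E) = {c, h}.
FOLLOW(N): in E::=A N, the suffix after N is empty, so FOLLOW(N) ⊇ FOLLOW(E) = {c, h}. Thus FOLLOW(N) = {c, h}.
FOLLOW(A): in S::=h h c A, the suffix after A is empty, so FOLLOW(A) ⊇ FOLLOW(S) = {$}; in E::=A N, A is followed by N with FIRST {c}; in D::=E A, the suffix after A is empty, so FOLLOW(A) ⊇ FOLLOW(D) = {c, h}. Thus FOLLOW(A) = {$, c, h}.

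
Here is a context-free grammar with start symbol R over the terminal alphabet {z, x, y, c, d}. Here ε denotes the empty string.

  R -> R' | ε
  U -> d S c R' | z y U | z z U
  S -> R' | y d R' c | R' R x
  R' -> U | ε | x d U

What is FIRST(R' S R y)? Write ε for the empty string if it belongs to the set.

FIRST(U) = {d, z}
FIRST(R') = {ε, d, x, z}  (via U)
FIRST(R) = {ε, d, x, z}  (via R')
FIRST(S) = {ε, d, x, y, z}  (via R', R' R x)
FIRST(R' S R y): take FIRST of each symbol in turn, carrying on past any symbol whose FIRST contains ε; result {d, x, y, z}.

{d, x, y, z}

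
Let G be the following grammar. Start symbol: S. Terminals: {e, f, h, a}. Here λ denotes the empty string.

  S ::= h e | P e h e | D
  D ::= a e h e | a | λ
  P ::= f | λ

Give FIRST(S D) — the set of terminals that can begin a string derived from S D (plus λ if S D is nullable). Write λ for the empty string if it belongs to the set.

{λ, a, e, f, h}

FIRST(D) = {λ, a}
FIRST(P) = {λ, f}
FIRST(S) = {λ, a, e, f, h}  (via P e h e, D)
FIRST(S D): take FIRST of each symbol in turn, carrying on past any symbol whose FIRST contains λ; result {λ, a, e, f, h}.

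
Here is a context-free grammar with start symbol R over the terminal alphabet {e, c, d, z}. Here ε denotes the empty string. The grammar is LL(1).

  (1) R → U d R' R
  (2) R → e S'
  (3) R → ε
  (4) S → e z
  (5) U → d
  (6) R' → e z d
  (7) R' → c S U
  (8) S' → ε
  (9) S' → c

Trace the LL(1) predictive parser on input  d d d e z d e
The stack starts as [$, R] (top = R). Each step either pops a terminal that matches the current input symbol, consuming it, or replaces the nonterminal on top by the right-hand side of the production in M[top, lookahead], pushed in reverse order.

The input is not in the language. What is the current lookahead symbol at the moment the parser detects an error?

d

     Stack       Input            Action
  1  $ R         d d d e z d e $  expand R → U d R' R
  2  $ R R' d U  d d d e z d e $  expand U → d
  3  $ R R' d d  d d d e z d e $  match d
  4  $ R R' d    d d e z d e $    match d
  5  $ R R'      d e z d e $      error: M[R', d] is empty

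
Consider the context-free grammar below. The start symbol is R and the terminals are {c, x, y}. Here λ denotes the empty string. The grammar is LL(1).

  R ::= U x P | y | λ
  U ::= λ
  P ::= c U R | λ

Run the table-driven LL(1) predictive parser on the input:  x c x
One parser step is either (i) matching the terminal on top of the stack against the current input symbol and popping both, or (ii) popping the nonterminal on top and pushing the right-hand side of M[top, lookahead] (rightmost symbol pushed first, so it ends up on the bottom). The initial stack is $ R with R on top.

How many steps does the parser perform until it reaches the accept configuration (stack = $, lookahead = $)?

step 1: stack=$ R  input=x c x $  — expand R ::= U x P
step 2: stack=$ P x U  input=x c x $  — expand U ::= λ
step 3: stack=$ P x  input=x c x $  — match x
step 4: stack=$ P  input=c x $  — expand P ::= c U R
step 5: stack=$ R U c  input=c x $  — match c
step 6: stack=$ R U  input=x $  — expand U ::= λ
step 7: stack=$ R  input=x $  — expand R ::= U x P
step 8: stack=$ P x U  input=x $  — expand U ::= λ
step 9: stack=$ P x  input=x $  — match x
step 10: stack=$ P  input=$  — expand P ::= λ
Accept reached after 10 steps.

10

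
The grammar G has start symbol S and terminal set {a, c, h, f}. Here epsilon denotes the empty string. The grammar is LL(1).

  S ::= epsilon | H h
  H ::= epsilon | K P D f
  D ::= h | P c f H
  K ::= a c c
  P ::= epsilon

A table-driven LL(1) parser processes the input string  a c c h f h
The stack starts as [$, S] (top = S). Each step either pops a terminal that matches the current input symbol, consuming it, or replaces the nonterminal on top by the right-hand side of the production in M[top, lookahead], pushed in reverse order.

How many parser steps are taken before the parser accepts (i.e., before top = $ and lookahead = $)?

11

step 1: stack=$ S  input=a c c h f h $  — expand S ::= H h
step 2: stack=$ h H  input=a c c h f h $  — expand H ::= K P D f
step 3: stack=$ h f D P K  input=a c c h f h $  — expand K ::= a c c
step 4: stack=$ h f D P c c a  input=a c c h f h $  — match a
step 5: stack=$ h f D P c c  input=c c h f h $  — match c
step 6: stack=$ h f D P c  input=c h f h $  — match c
step 7: stack=$ h f D P  input=h f h $  — expand P ::= epsilon
step 8: stack=$ h f D  input=h f h $  — expand D ::= h
step 9: stack=$ h f h  input=h f h $  — match h
step 10: stack=$ h f  input=f h $  — match f
step 11: stack=$ h  input=h $  — match h
Accept reached after 11 steps.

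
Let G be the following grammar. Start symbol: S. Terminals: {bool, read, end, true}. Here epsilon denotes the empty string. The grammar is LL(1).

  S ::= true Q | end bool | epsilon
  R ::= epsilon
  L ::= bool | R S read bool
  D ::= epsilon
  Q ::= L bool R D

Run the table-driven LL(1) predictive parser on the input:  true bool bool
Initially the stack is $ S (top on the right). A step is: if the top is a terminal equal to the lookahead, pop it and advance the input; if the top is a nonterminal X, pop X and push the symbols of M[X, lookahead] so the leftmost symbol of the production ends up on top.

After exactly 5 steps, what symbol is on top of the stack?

step 1: stack=$ S  input=true bool bool $  — expand S ::= true Q
step 2: stack=$ Q true  input=true bool bool $  — match true
step 3: stack=$ Q  input=bool bool $  — expand Q ::= L bool R D
step 4: stack=$ D R bool L  input=bool bool $  — expand L ::= bool
step 5: stack=$ D R bool bool  input=bool bool $  — match bool
Stack after step 5: $ D R bool (top = bool).

bool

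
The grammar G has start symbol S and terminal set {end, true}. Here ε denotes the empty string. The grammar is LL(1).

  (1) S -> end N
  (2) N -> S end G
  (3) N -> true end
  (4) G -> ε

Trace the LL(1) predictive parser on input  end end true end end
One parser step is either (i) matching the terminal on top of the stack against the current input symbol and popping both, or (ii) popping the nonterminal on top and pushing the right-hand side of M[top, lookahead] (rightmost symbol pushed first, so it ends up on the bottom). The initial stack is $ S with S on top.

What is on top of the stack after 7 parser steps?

step 1: stack=$ S  input=end end true end end $  — expand S -> end N
step 2: stack=$ N end  input=end end true end end $  — match end
step 3: stack=$ N  input=end true end end $  — expand N -> S end G
step 4: stack=$ G end S  input=end true end end $  — expand S -> end N
step 5: stack=$ G end N end  input=end true end end $  — match end
step 6: stack=$ G end N  input=true end end $  — expand N -> true end
step 7: stack=$ G end end true  input=true end end $  — match true
Stack after step 7: $ G end end (top = end).

end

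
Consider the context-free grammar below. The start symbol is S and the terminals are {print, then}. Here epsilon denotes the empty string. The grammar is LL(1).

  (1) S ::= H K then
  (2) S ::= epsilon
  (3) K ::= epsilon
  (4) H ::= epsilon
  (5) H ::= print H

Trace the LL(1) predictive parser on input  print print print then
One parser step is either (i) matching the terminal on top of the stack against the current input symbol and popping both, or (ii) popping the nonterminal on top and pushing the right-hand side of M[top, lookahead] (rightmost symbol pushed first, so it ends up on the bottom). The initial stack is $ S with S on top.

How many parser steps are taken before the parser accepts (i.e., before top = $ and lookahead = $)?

      Stack             Input                     Action
   1  $ S               print print print then $  expand S ::= H K then
   2  $ then K H        print print print then $  expand H ::= print H
   3  $ then K H print  print print print then $  match print
   4  $ then K H        print print then $        expand H ::= print H
   5  $ then K H print  print print then $        match print
   6  $ then K H        print then $              expand H ::= print H
   7  $ then K H print  print then $              match print
   8  $ then K H        then $                    expand H ::= epsilon
   9  $ then K          then $                    expand K ::= epsilon
  10  $ then            then $                    match then
Accept reached after 10 steps.

10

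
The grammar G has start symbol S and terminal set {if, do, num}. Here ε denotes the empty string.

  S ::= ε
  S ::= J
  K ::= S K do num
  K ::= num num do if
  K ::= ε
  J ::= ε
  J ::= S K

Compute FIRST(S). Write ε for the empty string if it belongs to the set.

FIRST(S): from S::=ε we get {ε}; from S::=J we get {ε, do, num}. So FIRST(S) = {ε, do, num}.
FIRST(K): from K::=S K do num we get {do, num}; from K::=num num do if we get {num}; from K::=ε we get {ε}. So FIRST(K) = {ε, do, num}.
FIRST(J): from J::=ε we get {ε}; from J::=S K we get {ε, do, num}. So FIRST(J) = {ε, do, num}.

{ε, do, num}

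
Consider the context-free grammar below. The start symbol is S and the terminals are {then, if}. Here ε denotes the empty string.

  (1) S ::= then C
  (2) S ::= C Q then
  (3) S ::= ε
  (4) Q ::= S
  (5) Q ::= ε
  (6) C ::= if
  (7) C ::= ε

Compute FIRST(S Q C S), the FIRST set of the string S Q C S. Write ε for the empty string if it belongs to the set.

FIRST(C) = {ε, if}
FIRST(S) = {ε, if, then}  (via C Q then)
FIRST(Q) = {ε, if, then}  (via S)
FIRST(S Q C S): take FIRST of each symbol in turn, carrying on past any symbol whose FIRST contains ε; result {ε, if, then}.

{ε, if, then}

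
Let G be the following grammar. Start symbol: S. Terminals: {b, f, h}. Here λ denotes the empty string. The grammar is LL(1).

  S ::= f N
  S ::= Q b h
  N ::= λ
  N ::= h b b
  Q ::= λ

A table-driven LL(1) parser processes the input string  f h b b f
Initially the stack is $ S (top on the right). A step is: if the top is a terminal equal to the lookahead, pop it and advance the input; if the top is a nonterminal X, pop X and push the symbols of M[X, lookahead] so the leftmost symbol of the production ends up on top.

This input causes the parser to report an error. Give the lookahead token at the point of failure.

f

step 1: stack=$ S  input=f h b b f $  — expand S ::= f N
step 2: stack=$ N f  input=f h b b f $  — match f
step 3: stack=$ N  input=h b b f $  — expand N ::= h b b
step 4: stack=$ b b h  input=h b b f $  — match h
step 5: stack=$ b b  input=b b f $  — match b
step 6: stack=$ b  input=b f $  — match b
step 7: stack=$  input=f $  — error: stack empty but input remains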